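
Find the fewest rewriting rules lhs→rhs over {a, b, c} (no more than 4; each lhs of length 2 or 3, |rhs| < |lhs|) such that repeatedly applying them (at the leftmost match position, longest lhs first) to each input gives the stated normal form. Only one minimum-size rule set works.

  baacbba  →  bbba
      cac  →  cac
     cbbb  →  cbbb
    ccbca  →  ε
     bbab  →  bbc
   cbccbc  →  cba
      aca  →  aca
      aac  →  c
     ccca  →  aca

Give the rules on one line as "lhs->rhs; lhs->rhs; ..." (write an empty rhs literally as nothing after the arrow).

  | baacbba => bcbba => bbba
  | cac
  | cbbb
  | ccbca => abca => cca => aa => ε

aa->; ab->c; bcb->bb; cc->a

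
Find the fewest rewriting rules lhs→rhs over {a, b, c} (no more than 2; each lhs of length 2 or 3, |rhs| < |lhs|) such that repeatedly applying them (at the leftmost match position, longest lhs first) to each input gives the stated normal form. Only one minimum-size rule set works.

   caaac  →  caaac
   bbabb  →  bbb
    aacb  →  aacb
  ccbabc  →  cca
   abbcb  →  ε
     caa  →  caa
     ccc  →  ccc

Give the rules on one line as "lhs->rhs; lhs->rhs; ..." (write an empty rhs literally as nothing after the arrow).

  | caaac
  | bbabb => bbb
  | aacb
  | ccbabc => ccbc => cca

ab->; bc->a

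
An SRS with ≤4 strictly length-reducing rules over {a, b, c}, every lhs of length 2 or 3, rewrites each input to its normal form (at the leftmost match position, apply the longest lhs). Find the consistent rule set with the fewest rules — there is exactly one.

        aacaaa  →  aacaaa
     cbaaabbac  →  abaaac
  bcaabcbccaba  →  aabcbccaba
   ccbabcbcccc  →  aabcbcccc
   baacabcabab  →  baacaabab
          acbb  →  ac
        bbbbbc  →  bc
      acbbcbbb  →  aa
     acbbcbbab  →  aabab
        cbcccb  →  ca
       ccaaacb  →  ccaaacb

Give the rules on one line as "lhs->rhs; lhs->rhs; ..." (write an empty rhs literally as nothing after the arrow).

  | aacaaa
  | cbaaabbac => abaabbac => abaaac
  | bcaabcbccaba => aabcbccaba
  | ccbabcbcccc => aabcbcccc

bb->; bca->a; cba->ab; ccb->a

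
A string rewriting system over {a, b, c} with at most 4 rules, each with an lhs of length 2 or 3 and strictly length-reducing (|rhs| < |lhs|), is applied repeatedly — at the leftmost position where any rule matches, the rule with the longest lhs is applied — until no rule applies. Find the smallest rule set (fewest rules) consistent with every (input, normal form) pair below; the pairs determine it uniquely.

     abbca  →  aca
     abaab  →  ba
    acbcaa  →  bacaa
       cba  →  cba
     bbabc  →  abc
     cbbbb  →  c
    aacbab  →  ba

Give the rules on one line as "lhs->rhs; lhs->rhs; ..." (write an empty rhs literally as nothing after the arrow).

  | abbca => aca
  | abaab => acb => ba
  | acbcaa => bacaa
  | cba

acb->ba; baa->c; bb->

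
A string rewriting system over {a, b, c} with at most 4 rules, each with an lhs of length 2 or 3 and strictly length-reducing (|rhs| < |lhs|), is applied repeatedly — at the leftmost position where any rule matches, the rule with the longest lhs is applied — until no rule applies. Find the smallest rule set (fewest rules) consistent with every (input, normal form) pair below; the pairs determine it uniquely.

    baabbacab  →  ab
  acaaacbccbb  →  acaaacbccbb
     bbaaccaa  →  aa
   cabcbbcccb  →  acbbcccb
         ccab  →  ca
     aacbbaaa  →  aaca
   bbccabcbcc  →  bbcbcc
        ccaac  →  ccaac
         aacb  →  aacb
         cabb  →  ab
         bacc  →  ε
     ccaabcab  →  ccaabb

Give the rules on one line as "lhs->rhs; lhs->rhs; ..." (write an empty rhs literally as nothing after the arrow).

ba->; bac->ba; bca->b; cab->a

  | baabbacab => abbacab => abbaab => abab => ab
  | acaaacbccbb
  | bbaaccaa => baccaa => bacaa => baaa => aa
  | cabcbbcccb => acbbcccb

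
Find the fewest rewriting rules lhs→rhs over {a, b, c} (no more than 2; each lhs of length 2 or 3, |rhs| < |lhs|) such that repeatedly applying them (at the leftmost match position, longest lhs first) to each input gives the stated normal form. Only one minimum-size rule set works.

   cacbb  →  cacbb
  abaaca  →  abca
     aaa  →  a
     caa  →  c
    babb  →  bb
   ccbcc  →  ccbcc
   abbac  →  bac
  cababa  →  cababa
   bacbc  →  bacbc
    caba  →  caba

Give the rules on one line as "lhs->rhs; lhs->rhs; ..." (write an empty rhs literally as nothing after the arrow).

aa->; abb->b

  | cacbb
  | abaaca => abca
  | aaa => a
  | caa => c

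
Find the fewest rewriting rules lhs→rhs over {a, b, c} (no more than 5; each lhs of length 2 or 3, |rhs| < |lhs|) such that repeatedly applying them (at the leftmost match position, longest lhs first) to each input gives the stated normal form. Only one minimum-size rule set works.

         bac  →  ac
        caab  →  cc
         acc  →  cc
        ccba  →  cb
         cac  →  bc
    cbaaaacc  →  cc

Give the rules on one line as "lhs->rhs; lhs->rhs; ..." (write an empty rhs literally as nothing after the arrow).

acc->cc; ba->a; bab->cc; ca->b

  | bac => ac
  | caab => bab => cc
  | acc => cc
  | ccba => cca => cb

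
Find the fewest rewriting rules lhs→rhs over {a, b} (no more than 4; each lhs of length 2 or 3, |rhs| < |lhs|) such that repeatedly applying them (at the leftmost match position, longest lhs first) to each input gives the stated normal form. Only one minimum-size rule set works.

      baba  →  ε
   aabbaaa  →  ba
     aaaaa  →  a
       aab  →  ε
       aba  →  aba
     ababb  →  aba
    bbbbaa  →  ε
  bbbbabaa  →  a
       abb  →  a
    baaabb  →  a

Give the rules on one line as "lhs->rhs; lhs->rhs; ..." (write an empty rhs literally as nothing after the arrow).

  | baba => baa => bb => ε
  | aabbaaa => bbbaaa => aaa => ba
  | aaaaa => baaa => bba => a
  | aab => bb => ε

aa->b; bab->ba; bb->; bbb->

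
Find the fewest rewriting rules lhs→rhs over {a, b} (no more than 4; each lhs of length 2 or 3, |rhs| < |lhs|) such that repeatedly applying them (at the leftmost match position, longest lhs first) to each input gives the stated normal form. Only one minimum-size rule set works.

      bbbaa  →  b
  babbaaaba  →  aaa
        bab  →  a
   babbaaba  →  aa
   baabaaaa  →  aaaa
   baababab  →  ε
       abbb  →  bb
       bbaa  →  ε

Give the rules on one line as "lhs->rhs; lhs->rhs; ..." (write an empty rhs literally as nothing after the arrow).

  | bbbaa => bba => b
  | babbaaaba => abaaaba => aaaba => aaa
  | bab => a
  | babbaaba => abaaba => aaba => aa

ab->; ba->; bab->a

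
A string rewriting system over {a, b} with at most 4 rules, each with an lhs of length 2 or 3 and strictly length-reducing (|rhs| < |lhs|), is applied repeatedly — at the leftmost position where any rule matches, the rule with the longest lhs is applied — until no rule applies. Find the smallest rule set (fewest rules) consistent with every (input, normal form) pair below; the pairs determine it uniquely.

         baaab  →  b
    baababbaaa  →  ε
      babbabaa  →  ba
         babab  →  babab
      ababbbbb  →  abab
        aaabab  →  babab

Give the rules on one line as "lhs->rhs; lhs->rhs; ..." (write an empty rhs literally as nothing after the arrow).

  | baaab => bbab => b
  | baababbaaa => bbbabbaaa => babbaaa => baaa => bba => ε
  | babbabaa => babaa => babb => ba
  | babab

aa->b; bb->; bba->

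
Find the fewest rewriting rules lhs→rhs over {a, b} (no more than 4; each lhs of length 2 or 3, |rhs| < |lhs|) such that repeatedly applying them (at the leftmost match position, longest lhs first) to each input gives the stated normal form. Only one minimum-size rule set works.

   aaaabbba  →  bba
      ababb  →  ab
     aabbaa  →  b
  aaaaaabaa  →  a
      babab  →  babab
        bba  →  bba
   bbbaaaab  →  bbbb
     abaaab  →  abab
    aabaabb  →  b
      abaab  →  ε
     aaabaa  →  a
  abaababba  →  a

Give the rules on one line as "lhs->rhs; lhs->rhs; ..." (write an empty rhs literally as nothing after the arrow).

  | aaaabbba => aaabbba => aabbba => bba
  | ababb => ab
  | aabbaa => baa => b
  | aaaaaabaa => aaaaabaa => aaaabaa => aaabaa => aabaa => aa => a

aa->a; aab->; abb->; baa->b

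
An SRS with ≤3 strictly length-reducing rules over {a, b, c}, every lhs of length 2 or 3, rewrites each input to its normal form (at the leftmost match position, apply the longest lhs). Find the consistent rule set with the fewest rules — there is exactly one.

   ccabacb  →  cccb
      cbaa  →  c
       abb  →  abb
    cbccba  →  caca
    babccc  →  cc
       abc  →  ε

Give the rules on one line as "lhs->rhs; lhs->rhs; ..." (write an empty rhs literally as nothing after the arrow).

aa->; ba->a; bc->a

  | ccabacb => ccaacb => cccb
  | cbaa => caa => c
  | abb
  | cbccba => cacba => caca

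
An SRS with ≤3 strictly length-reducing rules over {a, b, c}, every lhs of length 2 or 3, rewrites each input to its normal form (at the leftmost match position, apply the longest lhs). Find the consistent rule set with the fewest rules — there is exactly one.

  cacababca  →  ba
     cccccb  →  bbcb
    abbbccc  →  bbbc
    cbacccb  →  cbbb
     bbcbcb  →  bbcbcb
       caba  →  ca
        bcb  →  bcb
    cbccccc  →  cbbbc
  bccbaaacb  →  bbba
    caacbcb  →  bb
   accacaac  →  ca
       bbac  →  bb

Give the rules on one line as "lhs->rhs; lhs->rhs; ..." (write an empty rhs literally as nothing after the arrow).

  | cacababca => cababca => cabca => cca => ba
  | cccccb => bcccb => bbcb
  | abbbccc => bbccc => bbbc
  | cbacccb => cbccb => cbbb

ab->; ac->; cc->b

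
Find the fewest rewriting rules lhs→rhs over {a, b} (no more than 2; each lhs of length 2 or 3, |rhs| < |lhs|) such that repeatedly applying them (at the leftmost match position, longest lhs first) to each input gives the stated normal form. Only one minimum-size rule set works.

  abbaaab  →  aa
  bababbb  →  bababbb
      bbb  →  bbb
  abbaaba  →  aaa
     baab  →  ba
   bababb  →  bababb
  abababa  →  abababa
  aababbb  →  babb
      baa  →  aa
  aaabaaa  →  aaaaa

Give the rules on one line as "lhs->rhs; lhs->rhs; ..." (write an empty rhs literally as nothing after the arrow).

  | abbaaab => abaaab => aaaab => aaba => baa => aa
  | bababbb
  | bbb
  | abbaaba => abaaba => aaaba => abaa => aaa

aab->ba; baa->aa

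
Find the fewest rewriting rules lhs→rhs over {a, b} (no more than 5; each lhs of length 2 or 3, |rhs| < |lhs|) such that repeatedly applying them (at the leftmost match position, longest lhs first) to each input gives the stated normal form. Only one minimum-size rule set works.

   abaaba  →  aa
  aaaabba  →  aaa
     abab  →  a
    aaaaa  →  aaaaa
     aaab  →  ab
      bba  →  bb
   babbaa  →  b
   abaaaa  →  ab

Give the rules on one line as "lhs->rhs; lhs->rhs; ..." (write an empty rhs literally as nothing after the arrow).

aab->ab; abb->aa; ba->b; bab->

  | abaaba => ababa => aa
  | aaaabba => aaabba => aabba => abba => aaa
  | abab => a
  | aaaaa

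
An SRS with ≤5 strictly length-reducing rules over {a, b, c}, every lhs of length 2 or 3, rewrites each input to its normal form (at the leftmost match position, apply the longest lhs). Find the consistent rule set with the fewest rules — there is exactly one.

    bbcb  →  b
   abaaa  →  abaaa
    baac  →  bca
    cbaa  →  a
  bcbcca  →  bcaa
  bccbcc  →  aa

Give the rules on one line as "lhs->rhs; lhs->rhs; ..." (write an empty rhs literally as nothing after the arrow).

  | bbcb => b
  | abaaa
  | baac => bca
  | cbaa => a

aac->ca; bbc->; bcc->a; cba->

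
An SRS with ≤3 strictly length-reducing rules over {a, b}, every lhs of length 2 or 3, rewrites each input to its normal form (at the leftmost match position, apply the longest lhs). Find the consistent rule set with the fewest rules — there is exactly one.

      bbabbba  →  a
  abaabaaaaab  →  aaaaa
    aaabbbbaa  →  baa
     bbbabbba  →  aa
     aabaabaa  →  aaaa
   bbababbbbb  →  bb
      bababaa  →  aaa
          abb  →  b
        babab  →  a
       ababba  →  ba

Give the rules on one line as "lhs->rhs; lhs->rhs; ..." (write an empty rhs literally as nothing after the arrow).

ab->; bab->a

  | bbabbba => babba => aba => a
  | abaabaaaaab => aabaaaaab => aaaaaab => aaaaa
  | aaabbbbaa => aabbbaa => abbaa => baa
  | bbbabbba => bbabba => baba => aa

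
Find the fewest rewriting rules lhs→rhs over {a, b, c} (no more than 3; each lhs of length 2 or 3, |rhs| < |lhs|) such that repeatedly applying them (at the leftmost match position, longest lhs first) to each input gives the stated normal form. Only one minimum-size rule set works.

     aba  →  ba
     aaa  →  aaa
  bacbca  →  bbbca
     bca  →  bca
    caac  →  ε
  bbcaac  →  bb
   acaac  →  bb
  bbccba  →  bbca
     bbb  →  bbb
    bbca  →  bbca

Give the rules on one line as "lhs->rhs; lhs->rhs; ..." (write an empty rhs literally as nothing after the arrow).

  | aba => ba
  | aaa
  | bacbca => bbbca
  | bca

ab->b; ac->b; cb->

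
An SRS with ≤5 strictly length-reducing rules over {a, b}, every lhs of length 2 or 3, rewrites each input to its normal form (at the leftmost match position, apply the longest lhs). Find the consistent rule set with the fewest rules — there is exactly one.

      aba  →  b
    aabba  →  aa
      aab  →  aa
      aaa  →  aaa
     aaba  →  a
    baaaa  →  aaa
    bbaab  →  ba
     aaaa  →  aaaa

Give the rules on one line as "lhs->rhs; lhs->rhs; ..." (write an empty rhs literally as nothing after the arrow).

  | aba => b
  | aabba => aa
  | aab => aa
  | aaa

ab->a; aba->b; abb->; baa->a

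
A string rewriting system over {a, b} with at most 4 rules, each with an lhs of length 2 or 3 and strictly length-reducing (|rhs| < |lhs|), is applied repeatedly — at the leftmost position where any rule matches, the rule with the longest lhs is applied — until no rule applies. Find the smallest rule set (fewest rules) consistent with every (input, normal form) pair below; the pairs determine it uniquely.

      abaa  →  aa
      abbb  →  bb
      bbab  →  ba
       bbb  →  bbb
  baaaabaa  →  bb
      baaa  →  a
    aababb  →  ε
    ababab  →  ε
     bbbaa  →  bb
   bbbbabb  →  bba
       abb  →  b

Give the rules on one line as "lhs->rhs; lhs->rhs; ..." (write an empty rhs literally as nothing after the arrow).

  | abaa => aa
  | abbb => bb
  | bbab => ba
  | bbb

aaa->bb; ab->; baa->; bab->a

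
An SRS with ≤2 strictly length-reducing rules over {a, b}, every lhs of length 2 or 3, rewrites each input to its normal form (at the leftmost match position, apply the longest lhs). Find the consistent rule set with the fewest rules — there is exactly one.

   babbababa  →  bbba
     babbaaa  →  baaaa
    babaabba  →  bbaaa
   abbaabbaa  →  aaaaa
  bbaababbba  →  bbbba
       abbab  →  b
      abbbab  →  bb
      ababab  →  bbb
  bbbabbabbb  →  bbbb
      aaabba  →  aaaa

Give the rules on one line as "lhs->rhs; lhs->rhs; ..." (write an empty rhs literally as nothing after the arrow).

  | babbababa => baababa => bababa => bbaba => bbba
  | babbaaa => baaaa
  | babaabba => bbaabba => bbaaa
  | abbaabbaa => aaabbaa => aaaaa

ab->b; abb->a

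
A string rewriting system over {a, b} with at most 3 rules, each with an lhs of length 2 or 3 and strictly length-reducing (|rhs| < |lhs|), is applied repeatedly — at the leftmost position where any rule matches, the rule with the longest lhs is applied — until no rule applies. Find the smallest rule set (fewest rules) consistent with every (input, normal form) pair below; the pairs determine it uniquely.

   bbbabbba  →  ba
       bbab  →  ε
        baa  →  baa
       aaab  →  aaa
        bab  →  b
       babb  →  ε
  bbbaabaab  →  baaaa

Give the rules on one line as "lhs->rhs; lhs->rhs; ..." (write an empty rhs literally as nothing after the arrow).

  | bbbabbba => babbba => bbba => ba
  | bbab => ab => ε
  | baa
  | aaab => aaa

aab->aa; ab->; bb->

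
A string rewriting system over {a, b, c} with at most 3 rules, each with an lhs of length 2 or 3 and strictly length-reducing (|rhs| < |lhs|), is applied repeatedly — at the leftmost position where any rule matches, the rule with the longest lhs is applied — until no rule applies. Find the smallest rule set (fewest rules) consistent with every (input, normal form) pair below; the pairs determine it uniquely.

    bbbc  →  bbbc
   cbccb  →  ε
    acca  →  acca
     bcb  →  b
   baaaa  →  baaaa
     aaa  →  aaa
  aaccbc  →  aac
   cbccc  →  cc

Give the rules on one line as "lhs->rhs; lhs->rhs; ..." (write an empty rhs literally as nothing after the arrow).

  | bbbc
  | cbccb => cb => ε
  | acca
  | bcb => b

cb->; cbc->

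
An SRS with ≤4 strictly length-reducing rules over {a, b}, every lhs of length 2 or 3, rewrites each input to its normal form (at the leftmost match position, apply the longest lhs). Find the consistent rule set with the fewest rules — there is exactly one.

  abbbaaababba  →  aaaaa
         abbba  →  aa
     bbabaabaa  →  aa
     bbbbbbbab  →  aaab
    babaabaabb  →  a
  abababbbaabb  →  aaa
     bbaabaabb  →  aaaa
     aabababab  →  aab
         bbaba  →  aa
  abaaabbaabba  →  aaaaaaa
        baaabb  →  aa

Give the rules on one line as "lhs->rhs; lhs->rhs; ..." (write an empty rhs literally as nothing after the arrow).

ba->; baa->; bb->a

  | abbbaaababba => aabaaababba => aaababba => aaabba => aaaaa
  | abbba => aaba => aa
  | bbabaabaa => aabaabaa => aabaa => aa
  | bbbbbbbab => abbbbbab => aabbbab => aaabab => aaab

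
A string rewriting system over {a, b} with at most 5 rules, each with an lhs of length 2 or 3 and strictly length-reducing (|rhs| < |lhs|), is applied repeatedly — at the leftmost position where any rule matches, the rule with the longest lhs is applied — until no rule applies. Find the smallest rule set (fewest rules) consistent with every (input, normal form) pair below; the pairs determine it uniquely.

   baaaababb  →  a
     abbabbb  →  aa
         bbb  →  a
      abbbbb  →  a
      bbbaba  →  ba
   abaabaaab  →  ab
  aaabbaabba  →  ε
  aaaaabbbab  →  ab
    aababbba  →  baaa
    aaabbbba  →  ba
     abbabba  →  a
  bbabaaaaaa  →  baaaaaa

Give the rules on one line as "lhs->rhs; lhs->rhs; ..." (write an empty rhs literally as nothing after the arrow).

aab->b; bb->a; bba->; bbb->a

  | baaaababb => baababb => bbabb => bb => a
  | abbabbb => abbb => aa
  | bbb => a
  | abbbbb => aabb => bb => a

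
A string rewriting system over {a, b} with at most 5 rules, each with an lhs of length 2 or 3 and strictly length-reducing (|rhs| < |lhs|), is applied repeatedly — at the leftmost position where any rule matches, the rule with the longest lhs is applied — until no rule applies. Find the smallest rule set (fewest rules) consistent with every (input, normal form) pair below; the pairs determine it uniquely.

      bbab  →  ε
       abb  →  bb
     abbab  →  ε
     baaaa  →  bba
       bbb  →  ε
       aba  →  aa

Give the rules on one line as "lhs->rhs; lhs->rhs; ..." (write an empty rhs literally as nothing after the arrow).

aaa->b; ab->b; aba->aa; bbb->

  | bbab => bbb => ε
  | abb => bb
  | abbab => bbab => bbb => ε
  | baaaa => bba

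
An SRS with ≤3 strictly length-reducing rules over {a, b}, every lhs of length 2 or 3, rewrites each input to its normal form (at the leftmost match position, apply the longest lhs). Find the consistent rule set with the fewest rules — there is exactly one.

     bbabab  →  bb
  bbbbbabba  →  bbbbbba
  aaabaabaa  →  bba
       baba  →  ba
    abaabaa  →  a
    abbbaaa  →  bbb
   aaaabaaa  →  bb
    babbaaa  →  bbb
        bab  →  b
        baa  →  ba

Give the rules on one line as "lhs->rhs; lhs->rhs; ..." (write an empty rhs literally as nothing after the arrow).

aa->a; aaa->b; ab->

  | bbabab => bbab => bb
  | bbbbbabba => bbbbbba
  | aaabaabaa => bbaabaa => bbabaa => bbaa => bba
  | baba => ba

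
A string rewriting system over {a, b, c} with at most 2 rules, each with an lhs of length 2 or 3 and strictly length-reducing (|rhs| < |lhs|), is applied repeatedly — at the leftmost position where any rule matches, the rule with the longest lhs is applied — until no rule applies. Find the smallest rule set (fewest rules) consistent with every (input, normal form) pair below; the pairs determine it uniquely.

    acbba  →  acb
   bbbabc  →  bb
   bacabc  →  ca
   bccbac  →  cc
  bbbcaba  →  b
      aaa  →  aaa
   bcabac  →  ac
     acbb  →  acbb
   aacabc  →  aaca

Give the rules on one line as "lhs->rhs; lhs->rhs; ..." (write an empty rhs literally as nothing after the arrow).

  | acbba => acb
  | bbbabc => bbbc => bb
  | bacabc => cabc => ca
  | bccbac => cbac => cc

ba->; bc->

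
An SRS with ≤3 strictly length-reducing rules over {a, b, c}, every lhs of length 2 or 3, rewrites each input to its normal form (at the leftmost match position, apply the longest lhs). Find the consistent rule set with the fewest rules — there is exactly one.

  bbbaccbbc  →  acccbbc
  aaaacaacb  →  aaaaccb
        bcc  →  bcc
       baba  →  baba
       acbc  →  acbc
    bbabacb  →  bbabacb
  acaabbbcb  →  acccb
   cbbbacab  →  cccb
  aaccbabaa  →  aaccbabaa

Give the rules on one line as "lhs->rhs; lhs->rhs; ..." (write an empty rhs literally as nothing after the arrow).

  | bbbaccbbc => acaccbbc => acccbbc
  | aaaacaacb => aaaacacb => aaaaccb
  | bcc
  | baba

bbb->ac; ca->c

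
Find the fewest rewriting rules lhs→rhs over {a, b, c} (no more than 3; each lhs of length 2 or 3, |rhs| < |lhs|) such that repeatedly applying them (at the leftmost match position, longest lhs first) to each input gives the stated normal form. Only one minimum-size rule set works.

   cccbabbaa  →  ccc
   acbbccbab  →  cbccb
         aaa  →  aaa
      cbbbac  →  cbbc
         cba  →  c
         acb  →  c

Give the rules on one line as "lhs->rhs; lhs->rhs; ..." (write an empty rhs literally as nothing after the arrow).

  | cccbabbaa => cccbbaa => cccba => ccc
  | acbbccbab => cbccbab => cbccb
  | aaa
  | cbbbac => cbbc

acb->c; ba->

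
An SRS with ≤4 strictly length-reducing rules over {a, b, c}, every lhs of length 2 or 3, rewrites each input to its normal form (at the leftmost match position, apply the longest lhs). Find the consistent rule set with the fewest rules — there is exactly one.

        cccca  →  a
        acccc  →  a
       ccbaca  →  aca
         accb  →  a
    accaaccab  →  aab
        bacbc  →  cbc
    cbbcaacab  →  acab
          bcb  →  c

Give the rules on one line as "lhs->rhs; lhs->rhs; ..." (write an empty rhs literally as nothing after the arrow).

ba->; bb->; bcb->c; cc->b

  | cccca => bcca => bba => a
  | acccc => abcc => abb => a
  | ccbaca => bbaca => aca
  | accb => abb => a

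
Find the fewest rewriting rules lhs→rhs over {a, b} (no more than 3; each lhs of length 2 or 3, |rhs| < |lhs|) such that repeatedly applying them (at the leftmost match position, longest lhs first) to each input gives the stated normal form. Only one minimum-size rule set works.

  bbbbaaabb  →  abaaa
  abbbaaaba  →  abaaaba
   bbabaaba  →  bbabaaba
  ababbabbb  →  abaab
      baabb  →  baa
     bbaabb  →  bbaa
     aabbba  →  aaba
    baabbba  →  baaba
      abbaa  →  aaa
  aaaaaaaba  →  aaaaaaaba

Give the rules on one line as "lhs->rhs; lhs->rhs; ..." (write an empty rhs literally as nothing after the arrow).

abb->a; bbb->a

  | bbbbaaabb => abaaabb => abaaa
  | abbbaaaba => abaaaba
  | bbabaaba
  | ababbabbb => abaabbb => abaab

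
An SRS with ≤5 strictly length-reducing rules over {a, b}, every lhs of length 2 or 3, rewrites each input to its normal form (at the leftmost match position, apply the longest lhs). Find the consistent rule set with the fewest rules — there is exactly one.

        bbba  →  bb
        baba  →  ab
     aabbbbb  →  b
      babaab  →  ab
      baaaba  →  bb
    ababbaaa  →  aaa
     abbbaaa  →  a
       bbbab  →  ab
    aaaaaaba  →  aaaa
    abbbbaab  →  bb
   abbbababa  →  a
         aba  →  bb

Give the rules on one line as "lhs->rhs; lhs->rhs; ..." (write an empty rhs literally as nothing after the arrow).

  | bbba => aba => bb
  | baba => bbb => ab
  | aabbbbb => abbb => b
  | babaab => bbbab => abab => bbb => ab

aba->bb; abb->; baa->; bbb->ab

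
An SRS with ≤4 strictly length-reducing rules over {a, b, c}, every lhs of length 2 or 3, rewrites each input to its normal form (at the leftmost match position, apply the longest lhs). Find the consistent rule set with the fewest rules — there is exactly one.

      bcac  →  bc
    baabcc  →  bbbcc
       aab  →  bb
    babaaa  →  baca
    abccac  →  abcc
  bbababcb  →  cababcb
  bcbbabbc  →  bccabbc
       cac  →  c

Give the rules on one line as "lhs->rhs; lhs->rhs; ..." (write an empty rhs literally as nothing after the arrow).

  | bcac => bc
  | baabcc => bbbcc
  | aab => bb
  | babaaa => babba => baca

aa->b; bba->ca; cac->c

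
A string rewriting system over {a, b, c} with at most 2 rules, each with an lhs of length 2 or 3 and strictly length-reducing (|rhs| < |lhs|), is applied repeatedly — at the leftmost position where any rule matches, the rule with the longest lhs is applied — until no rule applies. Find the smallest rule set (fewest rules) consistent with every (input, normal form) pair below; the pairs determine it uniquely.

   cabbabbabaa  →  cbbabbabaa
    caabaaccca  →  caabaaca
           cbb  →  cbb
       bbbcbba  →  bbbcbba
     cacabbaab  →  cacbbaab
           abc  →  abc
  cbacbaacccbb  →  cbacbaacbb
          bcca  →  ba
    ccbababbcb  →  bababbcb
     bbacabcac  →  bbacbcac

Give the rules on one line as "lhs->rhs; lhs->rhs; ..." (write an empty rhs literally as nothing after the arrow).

cab->cb; cc->

  | cabbabbabaa => cbbabbabaa
  | caabaaccca => caabaaca
  | cbb
  | bbbcbba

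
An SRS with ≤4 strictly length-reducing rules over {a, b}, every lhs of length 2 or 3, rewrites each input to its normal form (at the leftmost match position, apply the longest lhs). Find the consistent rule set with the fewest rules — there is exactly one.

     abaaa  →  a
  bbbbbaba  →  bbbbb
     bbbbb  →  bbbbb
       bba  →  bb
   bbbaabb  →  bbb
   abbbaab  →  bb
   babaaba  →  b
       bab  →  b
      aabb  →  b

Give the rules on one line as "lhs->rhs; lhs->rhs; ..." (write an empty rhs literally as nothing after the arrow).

  | abaaa => aaa => aa => a
  | bbbbbaba => bbbbbaa => bbbbba => bbbbb
  | bbbbb
  | bba => bb

aa->a; ab->; ba->b; bab->ba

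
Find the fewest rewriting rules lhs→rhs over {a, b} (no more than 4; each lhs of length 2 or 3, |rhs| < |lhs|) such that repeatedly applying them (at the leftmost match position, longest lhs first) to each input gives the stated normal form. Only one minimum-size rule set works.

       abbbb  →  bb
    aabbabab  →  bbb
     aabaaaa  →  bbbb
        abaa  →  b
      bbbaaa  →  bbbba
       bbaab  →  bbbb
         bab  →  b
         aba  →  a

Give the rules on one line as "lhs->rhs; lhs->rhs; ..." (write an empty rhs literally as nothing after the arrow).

  | abbbb => bb
  | aabbabab => bbbabab => bbbab => bbb
  | aabaaaa => bbaaaa => bbbaa => bbbb
  | abaa => aa => b

aa->b; ab->; abb->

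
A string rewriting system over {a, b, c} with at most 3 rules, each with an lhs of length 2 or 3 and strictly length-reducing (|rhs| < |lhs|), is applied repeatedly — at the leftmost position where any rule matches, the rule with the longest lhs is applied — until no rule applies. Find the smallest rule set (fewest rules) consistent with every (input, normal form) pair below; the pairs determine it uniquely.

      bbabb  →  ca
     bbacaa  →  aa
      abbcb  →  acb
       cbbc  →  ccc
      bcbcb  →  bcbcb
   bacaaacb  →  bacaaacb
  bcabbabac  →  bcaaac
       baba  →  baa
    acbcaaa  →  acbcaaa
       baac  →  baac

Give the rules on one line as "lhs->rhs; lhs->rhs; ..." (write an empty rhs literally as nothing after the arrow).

ab->a; bb->c; cac->

  | bbabb => cabb => cab => ca
  | bbacaa => cacaa => aa
  | abbcb => abcb => acb
  | cbbc => ccc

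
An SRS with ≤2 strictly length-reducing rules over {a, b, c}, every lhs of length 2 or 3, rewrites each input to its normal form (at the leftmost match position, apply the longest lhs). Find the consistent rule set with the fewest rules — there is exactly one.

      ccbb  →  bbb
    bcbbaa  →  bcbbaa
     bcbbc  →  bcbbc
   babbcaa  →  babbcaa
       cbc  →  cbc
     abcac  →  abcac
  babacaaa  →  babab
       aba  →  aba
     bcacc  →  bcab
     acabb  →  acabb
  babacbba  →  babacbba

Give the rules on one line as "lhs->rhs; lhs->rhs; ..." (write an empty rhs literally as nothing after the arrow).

aaa->c; cc->b

  | ccbb => bbb
  | bcbbaa
  | bcbbc
  | babbcaa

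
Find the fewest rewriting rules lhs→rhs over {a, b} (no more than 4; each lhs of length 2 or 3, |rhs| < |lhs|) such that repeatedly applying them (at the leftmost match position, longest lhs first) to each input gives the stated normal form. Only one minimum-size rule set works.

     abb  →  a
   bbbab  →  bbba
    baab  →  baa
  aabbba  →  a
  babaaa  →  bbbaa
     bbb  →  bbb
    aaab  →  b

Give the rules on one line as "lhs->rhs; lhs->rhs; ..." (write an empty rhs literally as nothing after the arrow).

  | abb => ab => a
  | bbbab => bbba
  | baab => baa
  | aabbba => aabba => aaba => abb => ab => a

aaa->; ab->a; aba->bb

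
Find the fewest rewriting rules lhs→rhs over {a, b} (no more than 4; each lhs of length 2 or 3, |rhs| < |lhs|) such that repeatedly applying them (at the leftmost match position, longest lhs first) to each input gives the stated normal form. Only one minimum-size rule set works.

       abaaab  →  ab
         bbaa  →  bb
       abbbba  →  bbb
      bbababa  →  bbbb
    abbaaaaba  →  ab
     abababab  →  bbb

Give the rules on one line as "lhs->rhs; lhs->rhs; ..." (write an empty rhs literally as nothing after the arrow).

  | abaaab => aabab => aabb => ab
  | bbaa => bab => bb
  | abbbba => bbba => bbb
  | bbababa => bbbaba => bbbba => bbbb

abb->b; ba->b; baa->ab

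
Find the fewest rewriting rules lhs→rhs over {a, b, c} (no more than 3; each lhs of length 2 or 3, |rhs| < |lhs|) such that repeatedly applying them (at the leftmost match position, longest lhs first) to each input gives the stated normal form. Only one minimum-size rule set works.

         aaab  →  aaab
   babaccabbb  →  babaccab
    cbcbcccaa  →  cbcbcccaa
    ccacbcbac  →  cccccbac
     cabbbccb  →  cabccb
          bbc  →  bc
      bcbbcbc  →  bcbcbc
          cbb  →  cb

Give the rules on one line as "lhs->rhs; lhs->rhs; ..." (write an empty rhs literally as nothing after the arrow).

acb->cc; bb->b

  | aaab
  | babaccabbb => babaccabb => babaccab
  | cbcbcccaa
  | ccacbcbac => cccccbac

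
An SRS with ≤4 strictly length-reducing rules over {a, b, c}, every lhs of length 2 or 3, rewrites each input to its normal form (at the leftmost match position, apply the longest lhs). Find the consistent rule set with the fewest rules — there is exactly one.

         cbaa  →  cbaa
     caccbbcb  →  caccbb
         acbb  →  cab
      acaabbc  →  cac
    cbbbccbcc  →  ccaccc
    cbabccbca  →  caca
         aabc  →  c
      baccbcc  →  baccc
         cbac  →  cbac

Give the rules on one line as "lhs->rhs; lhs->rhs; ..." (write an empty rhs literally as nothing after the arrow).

aab->; acb->ca; bbb->ca; bc->

  | cbaa
  | caccbbcb => caccbb
  | acbb => cab
  | acaabbc => acbc => cac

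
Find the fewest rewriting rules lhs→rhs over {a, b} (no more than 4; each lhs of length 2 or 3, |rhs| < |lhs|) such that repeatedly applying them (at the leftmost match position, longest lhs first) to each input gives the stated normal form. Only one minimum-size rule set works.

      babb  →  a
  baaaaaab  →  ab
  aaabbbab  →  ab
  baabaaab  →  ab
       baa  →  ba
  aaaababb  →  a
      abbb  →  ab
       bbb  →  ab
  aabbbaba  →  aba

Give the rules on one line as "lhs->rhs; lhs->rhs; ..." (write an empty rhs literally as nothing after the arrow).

aa->a; bab->ab; bb->a

  | babb => abb => aa => a
  | baaaaaab => baaaaab => baaaab => baaab => baab => bab => ab
  | aaabbbab => aabbbab => abbbab => aabab => abab => aab => ab
  | baabaaab => babaaab => abaaab => abaab => abab => aab => ab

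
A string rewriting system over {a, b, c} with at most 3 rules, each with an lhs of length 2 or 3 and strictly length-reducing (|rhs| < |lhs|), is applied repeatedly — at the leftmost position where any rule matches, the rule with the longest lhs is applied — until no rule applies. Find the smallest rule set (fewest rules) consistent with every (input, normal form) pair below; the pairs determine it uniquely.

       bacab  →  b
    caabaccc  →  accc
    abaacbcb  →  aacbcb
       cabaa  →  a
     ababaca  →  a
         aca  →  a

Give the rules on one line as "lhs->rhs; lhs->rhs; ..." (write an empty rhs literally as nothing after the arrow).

ba->; ca->

  | bacab => cab => b
  | caabaccc => abaccc => accc
  | abaacbcb => aacbcb
  | cabaa => baa => a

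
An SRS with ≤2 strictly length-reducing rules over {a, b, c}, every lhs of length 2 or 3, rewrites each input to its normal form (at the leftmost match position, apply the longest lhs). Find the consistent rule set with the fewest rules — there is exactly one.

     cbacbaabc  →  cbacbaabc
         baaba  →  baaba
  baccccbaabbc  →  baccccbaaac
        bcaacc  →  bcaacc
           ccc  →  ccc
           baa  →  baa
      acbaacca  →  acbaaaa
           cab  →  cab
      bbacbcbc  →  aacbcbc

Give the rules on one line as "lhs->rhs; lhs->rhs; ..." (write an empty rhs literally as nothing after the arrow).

  | cbacbaabc
  | baaba
  | baccccbaabbc => baccccbaaac
  | bcaacc

bb->a; cca->aa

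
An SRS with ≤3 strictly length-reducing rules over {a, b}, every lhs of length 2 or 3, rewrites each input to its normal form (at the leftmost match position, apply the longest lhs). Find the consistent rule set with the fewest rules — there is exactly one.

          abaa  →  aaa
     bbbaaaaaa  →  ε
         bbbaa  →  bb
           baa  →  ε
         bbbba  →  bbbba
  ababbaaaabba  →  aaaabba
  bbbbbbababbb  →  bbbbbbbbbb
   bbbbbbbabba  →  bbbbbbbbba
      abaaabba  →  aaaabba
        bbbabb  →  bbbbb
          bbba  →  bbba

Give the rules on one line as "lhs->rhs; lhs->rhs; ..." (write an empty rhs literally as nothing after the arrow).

aba->aa; baa->; bab->bb

  | abaa => aaa
  | bbbaaaaaa => bbaaaa => baa => ε
  | bbbaa => bb
  | baa => ε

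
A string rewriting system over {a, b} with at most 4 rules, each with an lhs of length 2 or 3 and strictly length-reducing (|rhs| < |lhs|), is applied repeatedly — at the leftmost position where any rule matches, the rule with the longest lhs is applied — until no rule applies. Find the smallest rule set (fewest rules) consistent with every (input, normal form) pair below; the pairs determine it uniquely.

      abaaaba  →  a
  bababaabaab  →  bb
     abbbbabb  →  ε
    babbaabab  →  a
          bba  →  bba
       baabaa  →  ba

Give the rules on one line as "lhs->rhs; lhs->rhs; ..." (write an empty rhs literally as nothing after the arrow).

ab->; aba->; baa->ba; bbb->a

  | abaaaba => aaba => a
  | bababaabaab => bbaabaab => bbabaab => bbab => bb
  | abbbbabb => bbbabb => aabb => ab => ε
  | babbaabab => bbaabab => bbabab => bbb => a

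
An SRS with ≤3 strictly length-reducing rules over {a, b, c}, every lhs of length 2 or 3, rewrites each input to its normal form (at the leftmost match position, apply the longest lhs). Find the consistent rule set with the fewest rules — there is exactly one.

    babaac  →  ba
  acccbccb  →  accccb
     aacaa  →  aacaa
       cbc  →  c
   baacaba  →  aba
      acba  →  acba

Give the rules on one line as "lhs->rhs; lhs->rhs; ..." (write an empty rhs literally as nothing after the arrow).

baa->b; bc->

  | babaac => babc => ba
  | acccbccb => accccb
  | aacaa
  | cbc => c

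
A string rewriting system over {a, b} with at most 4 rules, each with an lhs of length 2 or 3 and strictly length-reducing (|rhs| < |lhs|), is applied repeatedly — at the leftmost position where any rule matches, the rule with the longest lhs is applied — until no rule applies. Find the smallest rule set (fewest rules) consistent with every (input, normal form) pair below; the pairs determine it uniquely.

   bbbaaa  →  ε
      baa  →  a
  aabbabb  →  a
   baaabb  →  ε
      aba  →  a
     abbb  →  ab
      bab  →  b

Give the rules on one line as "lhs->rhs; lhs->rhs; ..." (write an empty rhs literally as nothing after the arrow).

aa->; ba->; bb->

  | bbbaaa => baaa => aa => ε
  | baa => a
  | aabbabb => bbabb => abb => a
  | baaabb => aabb => bb => ε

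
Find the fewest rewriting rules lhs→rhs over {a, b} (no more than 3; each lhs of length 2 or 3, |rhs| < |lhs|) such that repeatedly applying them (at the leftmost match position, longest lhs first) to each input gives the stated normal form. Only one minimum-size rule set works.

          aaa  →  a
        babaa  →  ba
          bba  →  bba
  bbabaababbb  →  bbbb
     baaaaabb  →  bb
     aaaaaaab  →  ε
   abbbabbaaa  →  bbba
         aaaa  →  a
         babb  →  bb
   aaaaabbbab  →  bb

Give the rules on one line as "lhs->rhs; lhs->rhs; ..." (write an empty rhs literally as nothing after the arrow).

  | aaa => aa => a
  | babaa => baa => ba
  | bba
  | bbabaababbb => bbaababbb => bbababbb => bbabbb => bbbb

aa->a; ab->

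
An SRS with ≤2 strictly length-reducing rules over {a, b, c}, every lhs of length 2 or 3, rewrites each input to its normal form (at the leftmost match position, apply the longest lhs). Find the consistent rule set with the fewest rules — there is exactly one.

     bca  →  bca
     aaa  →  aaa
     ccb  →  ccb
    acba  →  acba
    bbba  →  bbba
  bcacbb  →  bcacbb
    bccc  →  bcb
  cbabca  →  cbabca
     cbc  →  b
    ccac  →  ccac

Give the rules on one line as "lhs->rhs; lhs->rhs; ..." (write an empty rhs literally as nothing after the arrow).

cbc->b; ccc->cb

  | bca
  | aaa
  | ccb
  | acba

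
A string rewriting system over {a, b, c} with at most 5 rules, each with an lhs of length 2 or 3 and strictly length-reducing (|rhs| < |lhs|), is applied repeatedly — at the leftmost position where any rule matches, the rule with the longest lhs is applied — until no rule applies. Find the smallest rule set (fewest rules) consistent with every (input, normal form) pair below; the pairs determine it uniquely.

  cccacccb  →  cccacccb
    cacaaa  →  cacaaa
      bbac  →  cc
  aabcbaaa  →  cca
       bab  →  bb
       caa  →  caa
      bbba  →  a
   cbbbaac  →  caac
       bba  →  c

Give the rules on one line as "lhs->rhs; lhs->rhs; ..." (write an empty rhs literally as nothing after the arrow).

ab->b; baa->cc; bba->c; bc->a

  | cccacccb
  | cacaaa
  | bbac => cc
  | aabcbaaa => abcbaaa => bcbaaa => abaaa => baaa => cca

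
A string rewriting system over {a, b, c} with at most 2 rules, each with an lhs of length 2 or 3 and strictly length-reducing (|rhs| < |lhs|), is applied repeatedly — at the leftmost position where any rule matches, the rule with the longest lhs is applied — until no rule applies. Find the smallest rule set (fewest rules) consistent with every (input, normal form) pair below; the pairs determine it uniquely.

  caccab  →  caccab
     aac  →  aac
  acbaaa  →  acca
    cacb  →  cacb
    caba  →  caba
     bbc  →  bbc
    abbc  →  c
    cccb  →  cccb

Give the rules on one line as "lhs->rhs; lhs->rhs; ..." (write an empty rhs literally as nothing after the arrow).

abb->; baa->c

  | caccab
  | aac
  | acbaaa => acca
  | cacb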